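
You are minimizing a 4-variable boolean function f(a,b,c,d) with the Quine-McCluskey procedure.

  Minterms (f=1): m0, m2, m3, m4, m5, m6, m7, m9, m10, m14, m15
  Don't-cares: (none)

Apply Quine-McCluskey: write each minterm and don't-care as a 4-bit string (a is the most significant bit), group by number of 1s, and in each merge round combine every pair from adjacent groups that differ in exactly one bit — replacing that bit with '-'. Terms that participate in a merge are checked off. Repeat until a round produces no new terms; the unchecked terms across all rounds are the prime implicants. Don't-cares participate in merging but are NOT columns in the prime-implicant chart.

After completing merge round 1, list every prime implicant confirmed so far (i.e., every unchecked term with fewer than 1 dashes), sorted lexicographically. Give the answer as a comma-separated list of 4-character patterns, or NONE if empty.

size-2^0 implicants → 0000(✓)  0010(✓)  0011(✓)  0100(✓)  0101(✓)  0110(✓)  0111(✓)  1001  1010(✓)  1110(✓)  1111(✓)
size-2^1 implicants → -010(✓)  -110(✓)  -111(✓)  0-00(✓)  0-10(✓)  0-11(✓)  00-0(✓)  001-(✓)  01-0(✓)  01-1(✓)  010-(✓)  011-(✓)  1-10(✓)  111-(✓)
size-2^2 implicants → --10  -11-  0--0  0-1-  01--
Unchecked terms (primes): --10, -11-, 0--0, 0-1-, 01--, 1001

1001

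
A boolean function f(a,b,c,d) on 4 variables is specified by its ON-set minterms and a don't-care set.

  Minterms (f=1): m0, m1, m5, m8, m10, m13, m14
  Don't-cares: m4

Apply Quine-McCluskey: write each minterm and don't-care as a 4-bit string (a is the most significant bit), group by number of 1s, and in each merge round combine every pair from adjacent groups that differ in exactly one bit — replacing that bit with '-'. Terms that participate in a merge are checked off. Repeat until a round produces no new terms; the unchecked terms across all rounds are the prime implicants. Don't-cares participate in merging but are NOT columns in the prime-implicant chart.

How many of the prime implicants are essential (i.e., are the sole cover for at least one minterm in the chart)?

Round 0: 0000✓ 0001✓ 0100✓ 0101✓ 1000✓ 1010✓ 1101✓ 1110✓
Round 1: -000 -101 0-00✓ 0-01✓ 000-✓ 010-✓ 1-10 10-0
Round 2: 0-0-
PIs = {-000, -101, 0-0-, 1-10, 10-0}
Coverage chart:
  m0: -000,0-0-
  m1: 0-0- ←essential
  m5: -101,0-0-
  m8: -000,10-0
  m10: 1-10,10-0
  m13: -101 ←essential
  m14: 1-10 ←essential
Essential: -101, 0-0-, 1-10

3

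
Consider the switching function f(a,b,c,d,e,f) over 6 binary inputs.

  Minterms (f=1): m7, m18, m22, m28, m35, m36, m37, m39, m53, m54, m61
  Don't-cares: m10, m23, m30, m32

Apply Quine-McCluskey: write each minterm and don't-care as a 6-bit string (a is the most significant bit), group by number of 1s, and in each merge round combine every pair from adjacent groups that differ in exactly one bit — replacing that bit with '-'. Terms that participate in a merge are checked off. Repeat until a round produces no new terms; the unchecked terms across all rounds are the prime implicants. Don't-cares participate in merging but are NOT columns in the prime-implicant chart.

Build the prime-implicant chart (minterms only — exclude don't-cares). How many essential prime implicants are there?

5

Round 0: 000111✓ 001010 010010✓ 010110✓ 010111✓ 011100✓ 011110✓ 100000✓ 100011✓ 100100✓ 100101✓ 100111✓ 110101✓ 110110✓ 111101✓
Round 1: -00111 -10110 0-0111 01-110 010-10 01011- 0111-0 1-0101 100-00 100-11 1001-1 10010- 11-101
PIs = {-00111, -10110, 0-0111, 001010, 01-110, 010-10, 01011-, 0111-0, 1-0101, 100-00, 100-11, 1001-1, 10010-, 11-101}
Coverage chart:
  m7: -00111,0-0111
  m18: 010-10 ←essential
  m22: -10110,01-110,010-10,01011-
  m28: 0111-0 ←essential
  m35: 100-11 ←essential
  m36: 100-00,10010-
  m37: 1-0101,1001-1,10010-
  m39: -00111,100-11,1001-1
  m53: 1-0101,11-101
  m54: -10110 ←essential
  m61: 11-101 ←essential
Essential: -10110, 010-10, 0111-0, 100-11, 11-101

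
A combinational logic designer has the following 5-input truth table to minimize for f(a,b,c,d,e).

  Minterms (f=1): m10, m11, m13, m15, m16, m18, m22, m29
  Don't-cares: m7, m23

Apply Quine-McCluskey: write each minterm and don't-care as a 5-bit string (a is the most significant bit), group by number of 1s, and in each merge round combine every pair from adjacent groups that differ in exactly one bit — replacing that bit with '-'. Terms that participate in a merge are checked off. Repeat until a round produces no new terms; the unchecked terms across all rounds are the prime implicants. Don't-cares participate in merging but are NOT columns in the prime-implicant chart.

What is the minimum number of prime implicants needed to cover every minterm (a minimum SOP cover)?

5

Round 0: 00111✓ 01010✓ 01011✓ 01101✓ 01111✓ 10000✓ 10010✓ 10110✓ 10111✓ 11101✓
Round 1: -0111 -1101 0-111 01-11 0101- 011-1 10-10 100-0 1011-
PIs = {-0111, -1101, 0-111, 01-11, 0101-, 011-1, 10-10, 100-0, 1011-}
Coverage chart:
  m10: 0101- ←essential
  m11: 01-11,0101-
  m13: -1101,011-1
  m15: 0-111,01-11,011-1
  m16: 100-0 ←essential
  m18: 10-10,100-0
  m22: 10-10,1011-
  m29: -1101 ←essential
Essential: -1101, 0101-, 100-0
Petrick residual → 0-111, 10-10
Min cover (5 terms): bcd'e + a'cde + a'bc'd + ab'de' + ab'c'e'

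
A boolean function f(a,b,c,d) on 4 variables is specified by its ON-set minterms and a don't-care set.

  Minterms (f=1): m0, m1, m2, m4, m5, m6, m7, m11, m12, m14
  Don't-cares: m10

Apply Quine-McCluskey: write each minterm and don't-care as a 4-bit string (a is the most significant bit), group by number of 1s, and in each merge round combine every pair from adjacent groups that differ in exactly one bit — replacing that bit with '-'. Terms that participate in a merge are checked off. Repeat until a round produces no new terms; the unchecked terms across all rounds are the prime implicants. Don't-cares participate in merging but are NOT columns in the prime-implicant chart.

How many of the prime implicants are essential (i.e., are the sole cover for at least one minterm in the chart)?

4

[col 0] 0000*, 0001*, 0010*, 0100*, 0101*, 0110*, 0111*, 1010*, 1011*, 1100*, 1110*
[col 1] -010*, -100*, -110*, 0-00*, 0-01*, 0-10*, 00-0*, 000-*, 01-0*, 01-1*, 010-*, 011-*, 1-10*, 101-, 11-0*
[col 2] --10, -1-0, 0--0, 0-0-, 01--
Prime implicants: --10, -1-0, 0--0, 0-0-, 01--, 101-
PI chart (minterm → PIs covering it):
  0 | 0--0,0-0-
  1 | 0-0-  (sole → essential)
  2 | --10,0--0
  4 | -1-0,0--0,0-0-,01--
  5 | 0-0-,01--
  6 | --10,-1-0,0--0,01--
  7 | 01--  (sole → essential)
  11 | 101-  (sole → essential)
  12 | -1-0  (sole → essential)
  14 | --10,-1-0
Essential prime implicants: -1-0, 0-0-, 01--, 101-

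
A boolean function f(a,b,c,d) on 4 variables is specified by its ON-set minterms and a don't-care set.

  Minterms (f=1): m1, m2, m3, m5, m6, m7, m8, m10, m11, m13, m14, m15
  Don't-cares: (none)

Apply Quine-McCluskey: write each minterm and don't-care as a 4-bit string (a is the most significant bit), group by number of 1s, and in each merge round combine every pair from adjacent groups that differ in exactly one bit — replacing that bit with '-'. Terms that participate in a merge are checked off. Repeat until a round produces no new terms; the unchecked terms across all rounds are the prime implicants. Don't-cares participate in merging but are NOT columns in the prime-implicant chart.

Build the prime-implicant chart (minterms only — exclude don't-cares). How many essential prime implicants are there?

4

Round 0: 0001✓ 0010✓ 0011✓ 0101✓ 0110✓ 0111✓ 1000✓ 1010✓ 1011✓ 1101✓ 1110✓ 1111✓
Round 1: -010✓ -011✓ -101✓ -110✓ -111✓ 0-01✓ 0-10✓ 0-11✓ 00-1✓ 001-✓ 01-1✓ 011-✓ 1-10✓ 1-11✓ 10-0 101-✓ 11-1✓ 111-✓
Round 2: --10✓ --11✓ -01-✓ -1-1 -11-✓ 0--1 0-1-✓ 1-1-✓
Round 3: --1-
PIs = {--1-, -1-1, 0--1, 10-0}
Coverage chart:
  m1: 0--1 ←essential
  m2: --1- ←essential
  m3: --1-,0--1
  m5: -1-1,0--1
  m6: --1- ←essential
  m7: --1-,-1-1,0--1
  m8: 10-0 ←essential
  m10: --1-,10-0
  m11: --1- ←essential
  m13: -1-1 ←essential
  m14: --1- ←essential
  m15: --1-,-1-1
Essential: --1-, -1-1, 0--1, 10-0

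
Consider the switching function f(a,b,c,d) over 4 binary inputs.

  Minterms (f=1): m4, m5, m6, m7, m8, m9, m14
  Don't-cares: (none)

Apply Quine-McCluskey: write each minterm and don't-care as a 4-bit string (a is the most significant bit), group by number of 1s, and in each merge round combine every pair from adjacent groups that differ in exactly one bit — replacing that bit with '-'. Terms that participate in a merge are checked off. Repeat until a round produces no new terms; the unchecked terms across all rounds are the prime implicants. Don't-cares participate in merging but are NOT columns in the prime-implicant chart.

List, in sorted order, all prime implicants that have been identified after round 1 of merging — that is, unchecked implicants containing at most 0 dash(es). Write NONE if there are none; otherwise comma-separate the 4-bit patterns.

NONE

size-2^0 implicants → 0100(✓)  0101(✓)  0110(✓)  0111(✓)  1000(✓)  1001(✓)  1110(✓)
size-2^1 implicants → -110  01-0(✓)  01-1(✓)  010-(✓)  011-(✓)  100-
size-2^2 implicants → 01--
Unchecked terms (primes): -110, 01--, 100-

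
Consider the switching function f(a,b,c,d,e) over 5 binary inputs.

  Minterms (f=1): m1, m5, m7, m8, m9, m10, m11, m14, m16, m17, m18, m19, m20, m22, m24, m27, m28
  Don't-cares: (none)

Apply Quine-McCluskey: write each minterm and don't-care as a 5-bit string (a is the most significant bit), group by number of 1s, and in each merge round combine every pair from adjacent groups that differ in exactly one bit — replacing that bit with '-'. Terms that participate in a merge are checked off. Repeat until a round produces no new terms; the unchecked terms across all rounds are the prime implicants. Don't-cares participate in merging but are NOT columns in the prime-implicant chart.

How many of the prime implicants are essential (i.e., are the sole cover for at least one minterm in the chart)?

[col 0] 00001*, 00101*, 00111*, 01000*, 01001*, 01010*, 01011*, 01110*, 10000*, 10001*, 10010*, 10011*, 10100*, 10110*, 11000*, 11011*, 11100*
[col 1] -0001, -1000, -1011, 0-001, 00-01, 001-1, 01-10, 010-0*, 010-1*, 0100-*, 0101-*, 1-000*, 1-011, 1-100*, 10-00*, 10-10*, 100-0*, 100-1*, 1000-*, 1001-*, 101-0*, 11-00*
[col 2] 010--, 1--00, 10--0, 100--
Prime implicants: -0001, -1000, -1011, 0-001, 00-01, 001-1, 01-10, 010--, 1--00, 1-011, 10--0, 100--
PI chart (minterm → PIs covering it):
  1 | -0001,0-001,00-01
  5 | 00-01,001-1
  7 | 001-1  (sole → essential)
  8 | -1000,010--
  9 | 0-001,010--
  10 | 01-10,010--
  11 | -1011,010--
  14 | 01-10  (sole → essential)
  16 | 1--00,10--0,100--
  17 | -0001,100--
  18 | 10--0,100--
  19 | 1-011,100--
  20 | 1--00,10--0
  22 | 10--0  (sole → essential)
  24 | -1000,1--00
  27 | -1011,1-011
  28 | 1--00  (sole → essential)
Essential prime implicants: 001-1, 01-10, 1--00, 10--0

4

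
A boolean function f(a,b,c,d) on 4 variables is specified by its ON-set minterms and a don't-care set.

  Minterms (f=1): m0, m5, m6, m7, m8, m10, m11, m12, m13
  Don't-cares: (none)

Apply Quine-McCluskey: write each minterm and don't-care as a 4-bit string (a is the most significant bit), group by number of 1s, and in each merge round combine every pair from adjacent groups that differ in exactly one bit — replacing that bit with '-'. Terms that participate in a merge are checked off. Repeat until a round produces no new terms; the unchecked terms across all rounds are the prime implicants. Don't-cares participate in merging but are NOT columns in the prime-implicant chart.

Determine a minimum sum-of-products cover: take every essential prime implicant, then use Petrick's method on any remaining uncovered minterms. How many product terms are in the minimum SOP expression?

5

[col 0] 0000*, 0101*, 0110*, 0111*, 1000*, 1010*, 1011*, 1100*, 1101*
[col 1] -000, -101, 01-1, 011-, 1-00, 10-0, 101-, 110-
Prime implicants: -000, -101, 01-1, 011-, 1-00, 10-0, 101-, 110-
PI chart (minterm → PIs covering it):
  0 | -000  (sole → essential)
  5 | -101,01-1
  6 | 011-  (sole → essential)
  7 | 01-1,011-
  8 | -000,1-00,10-0
  10 | 10-0,101-
  11 | 101-  (sole → essential)
  12 | 1-00,110-
  13 | -101,110-
Essential prime implicants: -000, 011-, 101-
Petrick residual → -101, 1-00
Minimum SOP uses 5 PIs: b'c'd' + bc'd + a'bc + ac'd' + ab'c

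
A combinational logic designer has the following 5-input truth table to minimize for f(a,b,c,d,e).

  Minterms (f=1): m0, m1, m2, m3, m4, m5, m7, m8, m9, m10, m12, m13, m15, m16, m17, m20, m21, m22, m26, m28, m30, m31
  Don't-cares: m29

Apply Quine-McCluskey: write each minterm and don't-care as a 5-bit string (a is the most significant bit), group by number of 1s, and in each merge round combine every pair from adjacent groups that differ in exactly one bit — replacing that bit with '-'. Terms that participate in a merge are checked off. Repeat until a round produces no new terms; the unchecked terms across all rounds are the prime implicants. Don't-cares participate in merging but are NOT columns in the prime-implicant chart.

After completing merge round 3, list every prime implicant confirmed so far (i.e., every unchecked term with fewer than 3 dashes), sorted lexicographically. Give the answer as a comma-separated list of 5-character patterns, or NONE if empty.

-1010, -11-1, 0-0-0, 0-1-1, 00--1, 000--, 1-1-0, 11-10, 111--

[col 0] 00000*, 00001*, 00010*, 00011*, 00100*, 00101*, 00111*, 01000*, 01001*, 01010*, 01100*, 01101*, 01111*, 10000*, 10001*, 10100*, 10101*, 10110*, 11010*, 11100*, 11101*, 11110*, 11111*
[col 1] -0000*, -0001*, -0100*, -0101*, -1010, -1100*, -1101*, -1111*, 0-000*, 0-001*, 0-010*, 0-100*, 0-101*, 0-111*, 00-00*, 00-01*, 00-11*, 000-0*, 000-1*, 0000-*, 0001-*, 001-1*, 0010-*, 01-00*, 01-01*, 010-0*, 0100-*, 011-1*, 0110-*, 1-100*, 1-101*, 1-110*, 10-00*, 10-01*, 1000-*, 101-0*, 1010-*, 11-10, 111-0*, 111-1*, 1110-*, 1111-*
[col 2] --100*, --101*, -0-00*, -0-01*, -000-*, -010-*, -11-1, -110-*, 0--00*, 0--01*, 0-0-0, 0-00-*, 0-1-1, 0-10-*, 00--1, 00-0-*, 000--, 01-0-*, 1-1-0, 1-10-*, 10-0-*, 111--
[col 3] --10-, -0-0-, 0--0-
Prime implicants: --10-, -0-0-, -1010, -11-1, 0--0-, 0-0-0, 0-1-1, 00--1, 000--, 1-1-0, 11-10, 111--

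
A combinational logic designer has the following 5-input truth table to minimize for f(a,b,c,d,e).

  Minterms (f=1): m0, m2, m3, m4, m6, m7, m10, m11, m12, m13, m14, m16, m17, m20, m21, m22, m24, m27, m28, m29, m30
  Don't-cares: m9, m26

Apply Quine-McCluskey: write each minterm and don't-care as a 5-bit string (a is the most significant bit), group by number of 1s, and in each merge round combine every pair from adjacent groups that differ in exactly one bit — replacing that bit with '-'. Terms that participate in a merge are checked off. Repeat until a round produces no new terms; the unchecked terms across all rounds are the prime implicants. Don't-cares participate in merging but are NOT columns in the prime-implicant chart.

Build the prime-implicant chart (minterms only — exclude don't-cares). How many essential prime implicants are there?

size-2^0 implicants → 00000(✓)  00010(✓)  00011(✓)  00100(✓)  00110(✓)  00111(✓)  01001(✓)  01010(✓)  01011(✓)  01100(✓)  01101(✓)  01110(✓)  10000(✓)  10001(✓)  10100(✓)  10101(✓)  10110(✓)  11000(✓)  11010(✓)  11011(✓)  11100(✓)  11101(✓)  11110(✓)
size-2^1 implicants → -0000(✓)  -0100(✓)  -0110(✓)  -1010(✓)  -1011(✓)  -1100(✓)  -1101(✓)  -1110(✓)  0-010(✓)  0-011(✓)  0-100(✓)  0-110(✓)  00-00(✓)  00-10(✓)  00-11(✓)  000-0(✓)  0001-(✓)  001-0(✓)  0011-(✓)  01-01  01-10(✓)  010-1  0101-(✓)  011-0(✓)  0110-(✓)  1-000(✓)  1-100(✓)  1-101(✓)  1-110(✓)  10-00(✓)  10-01(✓)  1000-(✓)  101-0(✓)  1010-(✓)  11-00(✓)  11-10(✓)  110-0(✓)  1101-(✓)  111-0(✓)  1110-(✓)
size-2^2 implicants → --100(✓)  --110(✓)  -0-00  -01-0(✓)  -1-10  -101-  -11-0(✓)  -110-  0--10  0-01-  0-1-0(✓)  00--0  00-1-  1--00  1-1-0(✓)  1-10-  10-0-  11--0
size-2^3 implicants → --1-0
Unchecked terms (primes): --1-0, -0-00, -1-10, -101-, -110-, 0--10, 0-01-, 00--0, 00-1-, 01-01, 010-1, 1--00, 1-10-, 10-0-, 11--0
Minterm coverage:
  m0 ⊆ -0-00,00--0
  m2 ⊆ 0--10,0-01-,00--0,00-1-
  m3 ⊆ 0-01-,00-1-
  m4 ⊆ --1-0,-0-00,00--0
  m6 ⊆ --1-0,0--10,00--0,00-1-
  m7 ⊆ 00-1- [E]
  m10 ⊆ -1-10,-101-,0--10,0-01-
  m11 ⊆ -101-,0-01-,010-1
  m12 ⊆ --1-0,-110-
  m13 ⊆ -110-,01-01
  m14 ⊆ --1-0,-1-10,0--10
  m16 ⊆ -0-00,1--00,10-0-
  m17 ⊆ 10-0- [E]
  m20 ⊆ --1-0,-0-00,1--00,1-10-,10-0-
  m21 ⊆ 1-10-,10-0-
  m22 ⊆ --1-0 [E]
  m24 ⊆ 1--00,11--0
  m27 ⊆ -101- [E]
  m28 ⊆ --1-0,-110-,1--00,1-10-,11--0
  m29 ⊆ -110-,1-10-
  m30 ⊆ --1-0,-1-10,11--0
E = {--1-0, -101-, 00-1-, 10-0-}

4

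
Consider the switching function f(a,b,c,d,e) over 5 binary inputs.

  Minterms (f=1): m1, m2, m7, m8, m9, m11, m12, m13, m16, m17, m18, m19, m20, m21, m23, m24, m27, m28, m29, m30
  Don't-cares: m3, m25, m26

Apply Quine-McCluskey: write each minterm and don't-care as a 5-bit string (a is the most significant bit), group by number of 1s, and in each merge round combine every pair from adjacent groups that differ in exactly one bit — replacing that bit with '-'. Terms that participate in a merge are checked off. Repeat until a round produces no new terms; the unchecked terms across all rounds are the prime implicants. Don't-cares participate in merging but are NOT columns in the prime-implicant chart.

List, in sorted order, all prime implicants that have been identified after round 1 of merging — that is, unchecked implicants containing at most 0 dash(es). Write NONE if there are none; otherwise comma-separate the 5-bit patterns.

NONE

Round 0: 00001✓ 00010✓ 00011✓ 00111✓ 01000✓ 01001✓ 01011✓ 01100✓ 01101✓ 10000✓ 10001✓ 10010✓ 10011✓ 10100✓ 10101✓ 10111✓ 11000✓ 11001✓ 11010✓ 11011✓ 11100✓ 11101✓ 11110✓
Round 1: -0001✓ -0010✓ -0011✓ -0111✓ -1000✓ -1001✓ -1011✓ -1100✓ -1101✓ 0-001✓ 0-011✓ 00-11✓ 000-1✓ 0001-✓ 01-00✓ 01-01✓ 010-1✓ 0100-✓ 0110-✓ 1-000✓ 1-001✓ 1-010✓ 1-011✓ 1-100✓ 1-101✓ 10-00✓ 10-01✓ 10-11✓ 100-0✓ 100-1✓ 1000-✓ 1001-✓ 101-1✓ 1010-✓ 11-00✓ 11-01✓ 11-10✓ 110-0✓ 110-1✓ 1100-✓ 1101-✓ 111-0✓ 1110-✓
Round 2: --001✓ --011✓ -0-11 -00-1✓ -001- -1-00✓ -1-01✓ -10-1✓ -100-✓ -110-✓ 0-0-1✓ 01-0-✓ 1--00✓ 1--01✓ 1-0-0✓ 1-0-1✓ 1-00-✓ 1-01-✓ 1-10-✓ 10--1 10-0-✓ 100--✓ 11--0 11-0-✓ 110--✓
Round 3: --0-1 -1-0- 1--0- 1-0--
PIs = {--0-1, -0-11, -001-, -1-0-, 1--0-, 1-0--, 10--1, 11--0}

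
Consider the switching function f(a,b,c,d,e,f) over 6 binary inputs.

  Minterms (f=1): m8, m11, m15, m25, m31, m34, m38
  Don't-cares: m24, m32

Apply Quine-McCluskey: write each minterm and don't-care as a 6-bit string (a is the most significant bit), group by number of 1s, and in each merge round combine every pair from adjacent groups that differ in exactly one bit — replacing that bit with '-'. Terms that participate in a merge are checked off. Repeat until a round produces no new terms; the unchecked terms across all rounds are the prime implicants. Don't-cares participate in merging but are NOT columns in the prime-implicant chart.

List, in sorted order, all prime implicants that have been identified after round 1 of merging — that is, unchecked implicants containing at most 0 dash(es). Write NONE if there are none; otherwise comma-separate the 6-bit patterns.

Round 0: 001000✓ 001011✓ 001111✓ 011000✓ 011001✓ 011111✓ 100000✓ 100010✓ 100110✓
Round 1: 0-1000 0-1111 001-11 01100- 100-10 1000-0
PIs = {0-1000, 0-1111, 001-11, 01100-, 100-10, 1000-0}

NONE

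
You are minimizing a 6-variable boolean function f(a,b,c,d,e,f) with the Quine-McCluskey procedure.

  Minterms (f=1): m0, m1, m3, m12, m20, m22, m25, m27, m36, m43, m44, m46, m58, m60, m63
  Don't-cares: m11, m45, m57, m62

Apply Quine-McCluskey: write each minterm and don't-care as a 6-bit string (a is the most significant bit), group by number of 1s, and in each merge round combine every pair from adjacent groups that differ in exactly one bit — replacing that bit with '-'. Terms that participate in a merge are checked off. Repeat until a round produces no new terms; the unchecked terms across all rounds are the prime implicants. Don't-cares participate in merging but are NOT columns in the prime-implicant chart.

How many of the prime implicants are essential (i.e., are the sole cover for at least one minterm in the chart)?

size-2^0 implicants → 000000(✓)  000001(✓)  000011(✓)  001011(✓)  001100(✓)  010100(✓)  010110(✓)  011001(✓)  011011(✓)  100100(✓)  101011(✓)  101100(✓)  101101(✓)  101110(✓)  111001(✓)  111010(✓)  111100(✓)  111110(✓)  111111(✓)
size-2^1 implicants → -01011  -01100  -11001  0-1011  00-011  0000-1  00000-  0101-0  0110-1  1-1100(✓)  1-1110(✓)  10-100  1011-0(✓)  10110-  111-10  1111-0(✓)  11111-
size-2^2 implicants → 1-11-0
Unchecked terms (primes): -01011, -01100, -11001, 0-1011, 00-011, 0000-1, 00000-, 0101-0, 0110-1, 1-11-0, 10-100, 10110-, 111-10, 11111-
Minterm coverage:
  m0 ⊆ 00000- [E]
  m1 ⊆ 0000-1,00000-
  m3 ⊆ 00-011,0000-1
  m12 ⊆ -01100 [E]
  m20 ⊆ 0101-0 [E]
  m22 ⊆ 0101-0 [E]
  m25 ⊆ -11001,0110-1
  m27 ⊆ 0-1011,0110-1
  m36 ⊆ 10-100 [E]
  m43 ⊆ -01011 [E]
  m44 ⊆ -01100,1-11-0,10-100,10110-
  m46 ⊆ 1-11-0 [E]
  m58 ⊆ 111-10 [E]
  m60 ⊆ 1-11-0 [E]
  m63 ⊆ 11111- [E]
E = {-01011, -01100, 00000-, 0101-0, 1-11-0, 10-100, 111-10, 11111-}

8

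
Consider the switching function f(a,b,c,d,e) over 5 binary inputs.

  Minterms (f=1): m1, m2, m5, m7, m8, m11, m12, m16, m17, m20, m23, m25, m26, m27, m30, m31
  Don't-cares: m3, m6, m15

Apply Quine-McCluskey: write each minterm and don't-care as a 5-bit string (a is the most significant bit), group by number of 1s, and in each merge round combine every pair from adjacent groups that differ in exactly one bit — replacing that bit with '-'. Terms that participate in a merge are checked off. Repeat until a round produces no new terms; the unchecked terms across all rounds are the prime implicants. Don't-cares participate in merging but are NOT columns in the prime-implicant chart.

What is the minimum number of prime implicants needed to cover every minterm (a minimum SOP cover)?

8

[col 0] 00001*, 00010*, 00011*, 00101*, 00110*, 00111*, 01000*, 01011*, 01100*, 01111*, 10000*, 10001*, 10100*, 10111*, 11001*, 11010*, 11011*, 11110*, 11111*
[col 1] -0001, -0111*, -1011*, -1111*, 0-011*, 0-111*, 00-01*, 00-10*, 00-11*, 000-1*, 0001-*, 001-1*, 0011-*, 01-00, 01-11*, 1-001, 1-111*, 10-00, 1000-, 11-10*, 11-11*, 110-1, 1101-*, 1111-*
[col 2] --111, -1-11, 0--11, 00--1, 00-1-, 11-1-
Prime implicants: --111, -0001, -1-11, 0--11, 00--1, 00-1-, 01-00, 1-001, 10-00, 1000-, 11-1-, 110-1
PI chart (minterm → PIs covering it):
  1 | -0001,00--1
  2 | 00-1-  (sole → essential)
  5 | 00--1  (sole → essential)
  7 | --111,0--11,00--1,00-1-
  8 | 01-00  (sole → essential)
  11 | -1-11,0--11
  12 | 01-00  (sole → essential)
  16 | 10-00,1000-
  17 | -0001,1-001,1000-
  20 | 10-00  (sole → essential)
  23 | --111  (sole → essential)
  25 | 1-001,110-1
  26 | 11-1-  (sole → essential)
  27 | -1-11,11-1-,110-1
  30 | 11-1-  (sole → essential)
  31 | --111,-1-11,11-1-
Essential prime implicants: --111, 00--1, 00-1-, 01-00, 10-00, 11-1-
Petrick residual → -1-11, 1-001
Minimum SOP uses 8 PIs: cde + bde + a'b'e + a'b'd + a'bd'e' + ac'd'e + ab'd'e' + abd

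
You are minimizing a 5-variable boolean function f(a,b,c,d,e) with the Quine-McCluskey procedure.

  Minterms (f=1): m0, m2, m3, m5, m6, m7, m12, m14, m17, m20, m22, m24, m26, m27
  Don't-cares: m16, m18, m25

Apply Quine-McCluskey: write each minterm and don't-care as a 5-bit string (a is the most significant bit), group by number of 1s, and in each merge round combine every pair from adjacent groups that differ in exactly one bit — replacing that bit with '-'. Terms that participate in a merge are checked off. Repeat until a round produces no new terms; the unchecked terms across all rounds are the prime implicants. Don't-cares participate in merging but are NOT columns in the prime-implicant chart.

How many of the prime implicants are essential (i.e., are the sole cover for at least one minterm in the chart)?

[col 0] 00000*, 00010*, 00011*, 00101*, 00110*, 00111*, 01100*, 01110*, 10000*, 10001*, 10010*, 10100*, 10110*, 11000*, 11001*, 11010*, 11011*
[col 1] -0000*, -0010*, -0110*, 0-110, 00-10*, 00-11*, 000-0*, 0001-*, 001-1, 0011-*, 011-0, 1-000*, 1-001*, 1-010*, 10-00*, 10-10*, 100-0*, 1000-*, 101-0*, 110-0*, 110-1*, 1100-*, 1101-*
[col 2] -0-10, -00-0, 00-1-, 1-0-0, 1-00-, 10--0, 110--
Prime implicants: -0-10, -00-0, 0-110, 00-1-, 001-1, 011-0, 1-0-0, 1-00-, 10--0, 110--
PI chart (minterm → PIs covering it):
  0 | -00-0  (sole → essential)
  2 | -0-10,-00-0,00-1-
  3 | 00-1-  (sole → essential)
  5 | 001-1  (sole → essential)
  6 | -0-10,0-110,00-1-
  7 | 00-1-,001-1
  12 | 011-0  (sole → essential)
  14 | 0-110,011-0
  17 | 1-00-  (sole → essential)
  20 | 10--0  (sole → essential)
  22 | -0-10,10--0
  24 | 1-0-0,1-00-,110--
  26 | 1-0-0,110--
  27 | 110--  (sole → essential)
Essential prime implicants: -00-0, 00-1-, 001-1, 011-0, 1-00-, 10--0, 110--

7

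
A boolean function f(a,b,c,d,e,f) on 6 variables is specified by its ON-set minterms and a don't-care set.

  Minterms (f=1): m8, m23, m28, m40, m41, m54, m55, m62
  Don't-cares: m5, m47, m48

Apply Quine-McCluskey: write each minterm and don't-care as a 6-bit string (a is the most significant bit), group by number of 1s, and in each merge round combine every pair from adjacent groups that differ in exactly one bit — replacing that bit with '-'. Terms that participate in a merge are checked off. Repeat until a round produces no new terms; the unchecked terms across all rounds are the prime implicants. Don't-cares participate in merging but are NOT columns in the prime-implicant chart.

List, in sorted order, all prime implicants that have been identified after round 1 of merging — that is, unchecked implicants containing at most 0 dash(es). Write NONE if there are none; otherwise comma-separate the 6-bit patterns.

size-2^0 implicants → 000101  001000(✓)  010111(✓)  011100  101000(✓)  101001(✓)  101111  110000  110110(✓)  110111(✓)  111110(✓)
size-2^1 implicants → -01000  -10111  10100-  11-110  11011-
Unchecked terms (primes): -01000, -10111, 000101, 011100, 10100-, 101111, 11-110, 110000, 11011-

000101, 011100, 101111, 110000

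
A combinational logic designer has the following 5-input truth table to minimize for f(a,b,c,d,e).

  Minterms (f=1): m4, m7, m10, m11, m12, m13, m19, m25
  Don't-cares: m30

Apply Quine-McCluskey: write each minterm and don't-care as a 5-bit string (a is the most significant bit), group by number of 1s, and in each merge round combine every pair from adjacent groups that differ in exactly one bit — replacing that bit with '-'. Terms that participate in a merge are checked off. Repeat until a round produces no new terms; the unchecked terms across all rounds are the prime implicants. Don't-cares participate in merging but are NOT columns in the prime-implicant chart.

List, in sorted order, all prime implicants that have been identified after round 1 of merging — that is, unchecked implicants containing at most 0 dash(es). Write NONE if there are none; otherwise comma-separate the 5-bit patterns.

Round 0: 00100✓ 00111 01010✓ 01011✓ 01100✓ 01101✓ 10011 11001 11110
Round 1: 0-100 0101- 0110-
PIs = {0-100, 00111, 0101-, 0110-, 10011, 11001, 11110}

00111, 10011, 11001, 11110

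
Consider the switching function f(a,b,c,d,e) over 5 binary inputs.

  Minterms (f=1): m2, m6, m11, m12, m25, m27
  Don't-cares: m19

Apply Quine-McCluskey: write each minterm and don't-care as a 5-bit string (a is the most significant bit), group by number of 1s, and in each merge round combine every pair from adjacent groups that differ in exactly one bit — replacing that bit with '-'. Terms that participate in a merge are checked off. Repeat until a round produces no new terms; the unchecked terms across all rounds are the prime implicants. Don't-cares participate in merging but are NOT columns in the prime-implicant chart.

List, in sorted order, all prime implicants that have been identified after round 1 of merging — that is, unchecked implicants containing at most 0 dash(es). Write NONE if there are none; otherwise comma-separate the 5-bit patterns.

[col 0] 00010*, 00110*, 01011*, 01100, 10011*, 11001*, 11011*
[col 1] -1011, 00-10, 1-011, 110-1
Prime implicants: -1011, 00-10, 01100, 1-011, 110-1

01100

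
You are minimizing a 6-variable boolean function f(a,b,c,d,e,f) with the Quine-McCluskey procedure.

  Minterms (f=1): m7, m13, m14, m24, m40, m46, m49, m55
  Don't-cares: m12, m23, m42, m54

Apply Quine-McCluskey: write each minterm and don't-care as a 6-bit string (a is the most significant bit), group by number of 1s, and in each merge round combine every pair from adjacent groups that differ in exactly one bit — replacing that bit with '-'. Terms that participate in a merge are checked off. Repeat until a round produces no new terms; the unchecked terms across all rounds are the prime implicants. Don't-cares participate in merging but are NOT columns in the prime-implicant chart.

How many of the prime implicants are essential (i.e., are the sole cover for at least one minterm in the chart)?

5

size-2^0 implicants → 000111(✓)  001100(✓)  001101(✓)  001110(✓)  010111(✓)  011000  101000(✓)  101010(✓)  101110(✓)  110001  110110(✓)  110111(✓)
size-2^1 implicants → -01110  -10111  0-0111  0011-0  00110-  101-10  1010-0  11011-
Unchecked terms (primes): -01110, -10111, 0-0111, 0011-0, 00110-, 011000, 101-10, 1010-0, 110001, 11011-
Minterm coverage:
  m7 ⊆ 0-0111 [E]
  m13 ⊆ 00110- [E]
  m14 ⊆ -01110,0011-0
  m24 ⊆ 011000 [E]
  m40 ⊆ 1010-0 [E]
  m46 ⊆ -01110,101-10
  m49 ⊆ 110001 [E]
  m55 ⊆ -10111,11011-
E = {0-0111, 00110-, 011000, 1010-0, 110001}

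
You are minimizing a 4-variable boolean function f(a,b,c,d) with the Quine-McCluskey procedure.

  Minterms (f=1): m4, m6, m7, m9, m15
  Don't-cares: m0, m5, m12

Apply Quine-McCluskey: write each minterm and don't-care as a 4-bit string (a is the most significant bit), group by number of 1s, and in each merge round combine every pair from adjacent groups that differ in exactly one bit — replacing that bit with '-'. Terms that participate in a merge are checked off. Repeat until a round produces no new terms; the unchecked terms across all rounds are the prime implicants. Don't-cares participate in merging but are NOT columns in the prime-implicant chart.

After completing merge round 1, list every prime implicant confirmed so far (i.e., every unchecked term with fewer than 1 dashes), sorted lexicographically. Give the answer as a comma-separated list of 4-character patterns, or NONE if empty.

1001

size-2^0 implicants → 0000(✓)  0100(✓)  0101(✓)  0110(✓)  0111(✓)  1001  1100(✓)  1111(✓)
size-2^1 implicants → -100  -111  0-00  01-0(✓)  01-1(✓)  010-(✓)  011-(✓)
size-2^2 implicants → 01--
Unchecked terms (primes): -100, -111, 0-00, 01--, 1001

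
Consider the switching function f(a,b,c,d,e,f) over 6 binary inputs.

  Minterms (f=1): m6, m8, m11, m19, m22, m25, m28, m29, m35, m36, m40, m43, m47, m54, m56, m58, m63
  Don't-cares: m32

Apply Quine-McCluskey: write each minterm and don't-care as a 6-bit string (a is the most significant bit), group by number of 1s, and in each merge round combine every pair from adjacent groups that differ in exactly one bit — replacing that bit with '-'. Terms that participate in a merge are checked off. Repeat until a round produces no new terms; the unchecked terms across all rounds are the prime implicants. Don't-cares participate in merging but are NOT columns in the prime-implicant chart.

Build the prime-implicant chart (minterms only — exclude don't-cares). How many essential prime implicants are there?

11

[col 0] 000110*, 001000*, 001011*, 010011, 010110*, 011001*, 011100*, 011101*, 100000*, 100011*, 100100*, 101000*, 101011*, 101111*, 110110*, 111000*, 111010*, 111111*
[col 1] -01000, -01011, -10110, 0-0110, 011-01, 01110-, 1-1000, 1-1111, 10-000, 10-011, 100-00, 101-11, 1110-0
Prime implicants: -01000, -01011, -10110, 0-0110, 010011, 011-01, 01110-, 1-1000, 1-1111, 10-000, 10-011, 100-00, 101-11, 1110-0
PI chart (minterm → PIs covering it):
  6 | 0-0110  (sole → essential)
  8 | -01000  (sole → essential)
  11 | -01011  (sole → essential)
  19 | 010011  (sole → essential)
  22 | -10110,0-0110
  25 | 011-01  (sole → essential)
  28 | 01110-  (sole → essential)
  29 | 011-01,01110-
  35 | 10-011  (sole → essential)
  36 | 100-00  (sole → essential)
  40 | -01000,1-1000,10-000
  43 | -01011,10-011,101-11
  47 | 1-1111,101-11
  54 | -10110  (sole → essential)
  56 | 1-1000,1110-0
  58 | 1110-0  (sole → essential)
  63 | 1-1111  (sole → essential)
Essential prime implicants: -01000, -01011, -10110, 0-0110, 010011, 011-01, 01110-, 1-1111, 10-011, 100-00, 1110-0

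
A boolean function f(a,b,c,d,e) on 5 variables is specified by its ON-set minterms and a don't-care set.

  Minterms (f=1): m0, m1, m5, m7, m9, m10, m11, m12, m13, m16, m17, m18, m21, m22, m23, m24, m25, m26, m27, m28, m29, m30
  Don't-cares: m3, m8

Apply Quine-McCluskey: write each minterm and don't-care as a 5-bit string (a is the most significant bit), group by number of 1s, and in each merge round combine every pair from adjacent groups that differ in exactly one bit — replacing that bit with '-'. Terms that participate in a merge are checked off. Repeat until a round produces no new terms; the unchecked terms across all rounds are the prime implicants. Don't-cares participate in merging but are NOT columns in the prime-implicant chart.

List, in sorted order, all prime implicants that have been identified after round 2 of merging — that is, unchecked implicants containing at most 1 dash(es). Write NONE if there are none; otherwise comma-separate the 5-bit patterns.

1011-

size-2^0 implicants → 00000(✓)  00001(✓)  00011(✓)  00101(✓)  00111(✓)  01000(✓)  01001(✓)  01010(✓)  01011(✓)  01100(✓)  01101(✓)  10000(✓)  10001(✓)  10010(✓)  10101(✓)  10110(✓)  10111(✓)  11000(✓)  11001(✓)  11010(✓)  11011(✓)  11100(✓)  11101(✓)  11110(✓)
size-2^1 implicants → -0000(✓)  -0001(✓)  -0101(✓)  -0111(✓)  -1000(✓)  -1001(✓)  -1010(✓)  -1011(✓)  -1100(✓)  -1101(✓)  0-000(✓)  0-001(✓)  0-011(✓)  0-101(✓)  00-01(✓)  00-11(✓)  000-1(✓)  0000-(✓)  001-1(✓)  01-00(✓)  01-01(✓)  010-0(✓)  010-1(✓)  0100-(✓)  0101-(✓)  0110-(✓)  1-000(✓)  1-001(✓)  1-010(✓)  1-101(✓)  1-110(✓)  10-01(✓)  10-10(✓)  100-0(✓)  1000-(✓)  101-1(✓)  1011-  11-00(✓)  11-01(✓)  11-10(✓)  110-0(✓)  110-1(✓)  1100-(✓)  1101-(✓)  111-0(✓)  1110-(✓)
size-2^2 implicants → --000(✓)  --001(✓)  --101(✓)  -0-01(✓)  -000-(✓)  -01-1  -1-00(✓)  -1-01(✓)  -10-0(✓)  -10-1(✓)  -100-(✓)  -101-(✓)  -110-(✓)  0--01(✓)  0-0-1  0-00-(✓)  00--1  01-0-(✓)  010--(✓)  1--01(✓)  1--10  1-0-0  1-00-(✓)  11--0  11-0-(✓)  110--(✓)
size-2^3 implicants → ---01  --00-  -1-0-  -10--
Unchecked terms (primes): ---01, --00-, -01-1, -1-0-, -10--, 0-0-1, 00--1, 1--10, 1-0-0, 1011-, 11--0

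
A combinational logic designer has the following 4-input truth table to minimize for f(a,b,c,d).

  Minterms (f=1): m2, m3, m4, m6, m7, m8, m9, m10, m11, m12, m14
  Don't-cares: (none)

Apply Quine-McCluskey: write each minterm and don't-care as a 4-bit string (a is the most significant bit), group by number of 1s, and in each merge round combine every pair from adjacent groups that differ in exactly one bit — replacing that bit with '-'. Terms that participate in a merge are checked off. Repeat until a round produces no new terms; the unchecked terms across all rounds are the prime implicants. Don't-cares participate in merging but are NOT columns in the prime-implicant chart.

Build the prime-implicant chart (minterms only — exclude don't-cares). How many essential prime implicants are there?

size-2^0 implicants → 0010(✓)  0011(✓)  0100(✓)  0110(✓)  0111(✓)  1000(✓)  1001(✓)  1010(✓)  1011(✓)  1100(✓)  1110(✓)
size-2^1 implicants → -010(✓)  -011(✓)  -100(✓)  -110(✓)  0-10(✓)  0-11(✓)  001-(✓)  01-0(✓)  011-(✓)  1-00(✓)  1-10(✓)  10-0(✓)  10-1(✓)  100-(✓)  101-(✓)  11-0(✓)
size-2^2 implicants → --10  -01-  -1-0  0-1-  1--0  10--
Unchecked terms (primes): --10, -01-, -1-0, 0-1-, 1--0, 10--
Minterm coverage:
  m2 ⊆ --10,-01-,0-1-
  m3 ⊆ -01-,0-1-
  m4 ⊆ -1-0 [E]
  m6 ⊆ --10,-1-0,0-1-
  m7 ⊆ 0-1- [E]
  m8 ⊆ 1--0,10--
  m9 ⊆ 10-- [E]
  m10 ⊆ --10,-01-,1--0,10--
  m11 ⊆ -01-,10--
  m12 ⊆ -1-0,1--0
  m14 ⊆ --10,-1-0,1--0
E = {-1-0, 0-1-, 10--}

3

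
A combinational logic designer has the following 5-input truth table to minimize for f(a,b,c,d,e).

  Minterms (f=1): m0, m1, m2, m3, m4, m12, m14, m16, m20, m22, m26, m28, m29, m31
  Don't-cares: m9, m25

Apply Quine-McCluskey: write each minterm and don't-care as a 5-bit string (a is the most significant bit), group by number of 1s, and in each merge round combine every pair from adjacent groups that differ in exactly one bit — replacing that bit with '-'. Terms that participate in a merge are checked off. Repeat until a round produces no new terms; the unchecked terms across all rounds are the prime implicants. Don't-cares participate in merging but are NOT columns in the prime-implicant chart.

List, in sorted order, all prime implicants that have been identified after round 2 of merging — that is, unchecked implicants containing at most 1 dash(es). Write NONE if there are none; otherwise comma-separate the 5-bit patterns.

-1001, 0-001, 011-0, 101-0, 11-01, 11010, 111-1, 1110-

[col 0] 00000*, 00001*, 00010*, 00011*, 00100*, 01001*, 01100*, 01110*, 10000*, 10100*, 10110*, 11001*, 11010, 11100*, 11101*, 11111*
[col 1] -0000*, -0100*, -1001, -1100*, 0-001, 0-100*, 00-00*, 000-0*, 000-1*, 0000-*, 0001-*, 011-0, 1-100*, 10-00*, 101-0, 11-01, 111-1, 1110-
[col 2] --100, -0-00, 000--
Prime implicants: --100, -0-00, -1001, 0-001, 000--, 011-0, 101-0, 11-01, 11010, 111-1, 1110-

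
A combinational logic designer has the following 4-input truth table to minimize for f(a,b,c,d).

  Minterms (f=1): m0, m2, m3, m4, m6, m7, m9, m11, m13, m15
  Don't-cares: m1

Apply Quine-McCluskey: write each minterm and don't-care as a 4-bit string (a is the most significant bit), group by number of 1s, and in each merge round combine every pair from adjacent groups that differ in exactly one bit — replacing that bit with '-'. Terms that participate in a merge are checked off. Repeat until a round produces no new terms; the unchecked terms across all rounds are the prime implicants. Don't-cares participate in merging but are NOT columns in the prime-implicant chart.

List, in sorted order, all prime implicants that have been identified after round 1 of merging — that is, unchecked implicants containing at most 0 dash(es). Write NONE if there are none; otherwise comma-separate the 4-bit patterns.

NONE

[col 0] 0000*, 0001*, 0010*, 0011*, 0100*, 0110*, 0111*, 1001*, 1011*, 1101*, 1111*
[col 1] -001*, -011*, -111*, 0-00*, 0-10*, 0-11*, 00-0*, 00-1*, 000-*, 001-*, 01-0*, 011-*, 1-01*, 1-11*, 10-1*, 11-1*
[col 2] --11, -0-1, 0--0, 0-1-, 00--, 1--1
Prime implicants: --11, -0-1, 0--0, 0-1-, 00--, 1--1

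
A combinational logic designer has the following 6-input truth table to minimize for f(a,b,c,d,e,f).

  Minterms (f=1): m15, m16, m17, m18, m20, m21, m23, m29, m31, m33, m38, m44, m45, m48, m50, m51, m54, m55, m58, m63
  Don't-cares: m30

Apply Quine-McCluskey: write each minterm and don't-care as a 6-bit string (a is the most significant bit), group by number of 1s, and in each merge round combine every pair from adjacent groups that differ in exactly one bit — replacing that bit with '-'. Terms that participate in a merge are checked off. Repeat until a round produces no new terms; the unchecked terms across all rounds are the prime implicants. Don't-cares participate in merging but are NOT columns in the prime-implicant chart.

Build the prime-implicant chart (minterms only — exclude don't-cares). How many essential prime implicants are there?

10

[col 0] 001111*, 010000*, 010001*, 010010*, 010100*, 010101*, 010111*, 011101*, 011110*, 011111*, 100001, 100110*, 101100*, 101101*, 110000*, 110010*, 110011*, 110110*, 110111*, 111010*, 111111*
[col 1] -10000*, -10010*, -10111*, -11111*, 0-1111, 01-101*, 01-111*, 010-00*, 010-01*, 0100-0*, 01000-*, 0101-1*, 01010-*, 0111-1*, 01111-, 1-0110, 10110-, 11-010, 11-111*, 110-10*, 110-11*, 1100-0*, 11001-*, 11011-*
[col 2] -1-111, -100-0, 01-1-1, 010-0-, 110-1-
Prime implicants: -1-111, -100-0, 0-1111, 01-1-1, 010-0-, 01111-, 1-0110, 100001, 10110-, 11-010, 110-1-
PI chart (minterm → PIs covering it):
  15 | 0-1111  (sole → essential)
  16 | -100-0,010-0-
  17 | 010-0-  (sole → essential)
  18 | -100-0  (sole → essential)
  20 | 010-0-  (sole → essential)
  21 | 01-1-1,010-0-
  23 | -1-111,01-1-1
  29 | 01-1-1  (sole → essential)
  31 | -1-111,0-1111,01-1-1,01111-
  33 | 100001  (sole → essential)
  38 | 1-0110  (sole → essential)
  44 | 10110-  (sole → essential)
  45 | 10110-  (sole → essential)
  48 | -100-0  (sole → essential)
  50 | -100-0,11-010,110-1-
  51 | 110-1-  (sole → essential)
  54 | 1-0110,110-1-
  55 | -1-111,110-1-
  58 | 11-010  (sole → essential)
  63 | -1-111  (sole → essential)
Essential prime implicants: -1-111, -100-0, 0-1111, 01-1-1, 010-0-, 1-0110, 100001, 10110-, 11-010, 110-1-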